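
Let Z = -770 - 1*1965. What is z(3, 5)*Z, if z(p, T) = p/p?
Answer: -2735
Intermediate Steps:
z(p, T) = 1
Z = -2735 (Z = -770 - 1965 = -2735)
z(3, 5)*Z = 1*(-2735) = -2735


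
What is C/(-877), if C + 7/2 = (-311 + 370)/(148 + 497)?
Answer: 4397/1131330 ≈ 0.0038866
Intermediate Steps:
C = -4397/1290 (C = -7/2 + (-311 + 370)/(148 + 497) = -7/2 + 59/645 = -4397/1290 ≈ -3.4085)
C/(-877) = -4397/1290/(-877) = -4397/1290*(-1/877) = 4397/1131330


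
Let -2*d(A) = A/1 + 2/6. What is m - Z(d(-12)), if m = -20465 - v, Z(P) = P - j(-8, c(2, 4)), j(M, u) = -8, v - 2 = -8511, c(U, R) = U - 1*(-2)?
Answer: -71819/6 ≈ -11970.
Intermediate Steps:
c(U, R) = 2 + U (c(U, R) = U + 2 = 2 + U)
v = -8509 (v = 2 - 8511 = -8509)
d(A) = -1/6 - A/2 (d(A) = -(A/1 + 2/6)/2 = -(A*1 + 2*(1/6))/2 = -(A + 1/3)/2 = -(1/3 + A)/2 = -1/6 - A/2)
Z(P) = 8 + P (Z(P) = P - 1*(-8) = P + 8 = 8 + P)
m = -11956 (m = -20465 - 1*(-8509) = -20465 + 8509 = -11956)
m - Z(d(-12)) = -11956 - (8 + (-1/6 - 1/2*(-12))) = -11956 - (8 + (-1/6 + 6)) = -11956 - (8 + 35/6) = -11956 - 1*83/6 = -11956 - 83/6 = -71819/6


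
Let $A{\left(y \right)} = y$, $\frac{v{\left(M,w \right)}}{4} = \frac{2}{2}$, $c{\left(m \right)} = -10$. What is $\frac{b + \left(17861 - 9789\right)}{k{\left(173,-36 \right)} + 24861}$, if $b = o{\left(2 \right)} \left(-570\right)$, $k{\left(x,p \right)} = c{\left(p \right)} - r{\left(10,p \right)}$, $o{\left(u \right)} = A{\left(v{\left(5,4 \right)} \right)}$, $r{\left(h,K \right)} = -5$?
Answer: $\frac{724}{3107} \approx 0.23302$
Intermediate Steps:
$v{\left(M,w \right)} = 4$ ($v{\left(M,w \right)} = 4 \cdot \frac{2}{2} = 4 \cdot 2 \cdot \frac{1}{2} = 4 \cdot 1 = 4$)
$o{\left(u \right)} = 4$
$k{\left(x,p \right)} = -5$ ($k{\left(x,p \right)} = -10 - -5 = -10 + 5 = -5$)
$b = -2280$ ($b = 4 \left(-570\right) = -2280$)
$\frac{b + \left(17861 - 9789\right)}{k{\left(173,-36 \right)} + 24861} = \frac{-2280 + \left(17861 - 9789\right)}{-5 + 24861} = \frac{-2280 + \left(17861 - 9789\right)}{24856} = \left(-2280 + 8072\right) \frac{1}{24856} = 5792 \cdot \frac{1}{24856} = \frac{724}{3107}$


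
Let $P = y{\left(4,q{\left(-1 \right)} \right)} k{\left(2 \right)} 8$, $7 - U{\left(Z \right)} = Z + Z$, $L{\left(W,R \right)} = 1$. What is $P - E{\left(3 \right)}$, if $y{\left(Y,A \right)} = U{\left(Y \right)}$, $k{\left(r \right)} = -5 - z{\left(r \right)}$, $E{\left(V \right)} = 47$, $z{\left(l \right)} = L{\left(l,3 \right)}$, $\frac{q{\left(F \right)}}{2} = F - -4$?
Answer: $1$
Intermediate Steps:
$q{\left(F \right)} = 8 + 2 F$ ($q{\left(F \right)} = 2 \left(F - -4\right) = 2 \left(F + 4\right) = 2 \left(4 + F\right) = 8 + 2 F$)
$z{\left(l \right)} = 1$
$k{\left(r \right)} = -6$ ($k{\left(r \right)} = -5 - 1 = -6$)
$U{\left(Z \right)} = 7 - 2 Z$ ($U{\left(Z \right)} = 7 - \left(Z + Z\right) = 7 - 2 Z$)
$y{\left(Y,A \right)} = 7 - 2 Y$
$P = 48$ ($P = \left(7 - 8\right) \left(-6\right) 8 = \left(-1\right) \left(-6\right) 8 = 6 \cdot 8 = 48$)
$P - E{\left(3 \right)} = 48 - 47 = 1$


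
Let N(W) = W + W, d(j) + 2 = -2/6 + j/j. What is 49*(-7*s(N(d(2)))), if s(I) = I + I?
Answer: 5488/3 ≈ 1829.3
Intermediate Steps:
d(j) = -4/3 (d(j) = -2 + (-2/6 + j/j) = -2 + (-2*⅙ + 1) = -2 + (-⅓ + 1) = -2 + ⅔ = -4/3)
N(W) = 2*W
s(I) = 2*I
49*(-7*s(N(d(2)))) = 49*(-14*2*(-4/3)) = 49*(-14*(-8)/3) = 49*(-7*(-16/3)) = 49*(112/3) = 5488/3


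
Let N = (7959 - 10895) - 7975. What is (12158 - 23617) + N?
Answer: -22370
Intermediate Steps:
N = -10911 (N = -2936 - 7975 = -10911)
(12158 - 23617) + N = (12158 - 23617) - 10911 = -11459 - 10911 = -22370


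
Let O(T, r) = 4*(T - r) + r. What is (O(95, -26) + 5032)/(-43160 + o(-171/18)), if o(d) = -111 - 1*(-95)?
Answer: -915/7196 ≈ -0.12715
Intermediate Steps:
O(T, r) = -3*r + 4*T (O(T, r) = (-4*r + 4*T) + r = -3*r + 4*T)
o(d) = -16 (o(d) = -111 + 95 = -16)
(O(95, -26) + 5032)/(-43160 + o(-171/18)) = ((-3*(-26) + 4*95) + 5032)/(-43160 - 16) = ((78 + 380) + 5032)/(-43176) = (458 + 5032)*(-1/43176) = 5490*(-1/43176) = -915/7196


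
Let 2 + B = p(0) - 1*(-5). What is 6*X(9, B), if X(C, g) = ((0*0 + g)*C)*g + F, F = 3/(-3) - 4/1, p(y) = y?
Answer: 456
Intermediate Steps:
B = 3 (B = -2 + (0 - 1*(-5)) = -2 + (0 + 5) = -2 + 5 = 3)
F = -5 (F = 3*(-⅓) - 4*1 = -1 - 4 = -5)
X(C, g) = -5 + C*g² (X(C, g) = ((0*0 + g)*C)*g - 5 = ((0 + g)*C)*g - 5 = (g*C)*g - 5 = (C*g)*g - 5 = C*g² - 5 = -5 + C*g²)
6*X(9, B) = 6*(-5 + 9*3²) = 6*(-5 + 9*9) = 6*(-5 + 81) = 6*76 = 456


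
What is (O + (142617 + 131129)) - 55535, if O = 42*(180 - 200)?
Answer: 217371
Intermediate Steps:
O = -840 (O = 42*(-20) = -840)
(O + (142617 + 131129)) - 55535 = (-840 + (142617 + 131129)) - 55535 = (-840 + 273746) - 55535 = 272906 - 55535 = 217371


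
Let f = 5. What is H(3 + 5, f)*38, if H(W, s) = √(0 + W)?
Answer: 76*√2 ≈ 107.48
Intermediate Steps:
H(W, s) = √W
H(3 + 5, f)*38 = √(3 + 5)*38 = √8*38 = (2*√2)*38 = 76*√2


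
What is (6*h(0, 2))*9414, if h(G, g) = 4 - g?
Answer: 112968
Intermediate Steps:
(6*h(0, 2))*9414 = (6*(4 - 1*2))*9414 = (6*(4 - 2))*9414 = (6*2)*9414 = 12*9414 = 112968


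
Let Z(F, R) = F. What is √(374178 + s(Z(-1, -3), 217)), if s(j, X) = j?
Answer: √374177 ≈ 611.70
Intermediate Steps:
√(374178 + s(Z(-1, -3), 217)) = √(374178 - 1) = √374177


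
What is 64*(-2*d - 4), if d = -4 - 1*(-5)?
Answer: -384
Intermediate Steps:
d = 1 (d = -4 + 5 = 1)
64*(-2*d - 4) = 64*(-2*1 - 4) = 64*(-2 - 4) = 64*(-6) = -384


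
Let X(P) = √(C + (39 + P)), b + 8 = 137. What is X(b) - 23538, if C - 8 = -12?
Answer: -23538 + 2*√41 ≈ -23525.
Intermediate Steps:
b = 129 (b = -8 + 137 = 129)
C = -4 (C = 8 - 12 = -4)
X(P) = √(35 + P) (X(P) = √(-4 + (39 + P)) = √(35 + P))
X(b) - 23538 = √(35 + 129) - 23538 = √164 - 23538 = 2*√41 - 23538 = -23538 + 2*√41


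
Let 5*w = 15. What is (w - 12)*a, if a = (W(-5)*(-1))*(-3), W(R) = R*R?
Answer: -675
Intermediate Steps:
w = 3 (w = (⅕)*15 = 3)
W(R) = R²
a = 75 (a = ((-5)²*(-1))*(-3) = (25*(-1))*(-3) = -25*(-3) = 75)
(w - 12)*a = (3 - 12)*75 = -9*75 = -675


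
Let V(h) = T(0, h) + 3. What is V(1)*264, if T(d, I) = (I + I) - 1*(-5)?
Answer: 2640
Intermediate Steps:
T(d, I) = 5 + 2*I (T(d, I) = 2*I + 5 = 5 + 2*I)
V(h) = 8 + 2*h (V(h) = (5 + 2*h) + 3 = 8 + 2*h)
V(1)*264 = (8 + 2*1)*264 = (8 + 2)*264 = 10*264 = 2640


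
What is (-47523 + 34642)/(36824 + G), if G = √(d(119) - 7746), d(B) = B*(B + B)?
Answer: -59291243/169498300 + 12881*√1286/338996600 ≈ -0.34844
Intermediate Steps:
d(B) = 2*B² (d(B) = B*(2*B) = 2*B²)
G = 4*√1286 (G = √(2*119² - 7746) = √(2*14161 - 7746) = √(28322 - 7746) = √20576 = 4*√1286 ≈ 143.44)
(-47523 + 34642)/(36824 + G) = (-47523 + 34642)/(36824 + 4*√1286) = -12881/(36824 + 4*√1286)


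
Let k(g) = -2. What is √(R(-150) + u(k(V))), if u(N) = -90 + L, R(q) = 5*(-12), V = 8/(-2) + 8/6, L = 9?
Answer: I*√141 ≈ 11.874*I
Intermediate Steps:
V = -8/3 (V = 8*(-½) + 8*(⅙) = -4 + 4/3 = -8/3 ≈ -2.6667)
R(q) = -60
u(N) = -81 (u(N) = -90 + 9 = -81)
√(R(-150) + u(k(V))) = √(-60 - 81) = √(-141) = I*√141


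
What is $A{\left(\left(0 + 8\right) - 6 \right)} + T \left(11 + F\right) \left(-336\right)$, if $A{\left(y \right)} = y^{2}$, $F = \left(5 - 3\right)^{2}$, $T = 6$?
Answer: $-30236$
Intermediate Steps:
$F = 4$ ($F = 2^{2} = 4$)
$A{\left(\left(0 + 8\right) - 6 \right)} + T \left(11 + F\right) \left(-336\right) = \left(\left(0 + 8\right) - 6\right)^{2} + 6 \left(11 + 4\right) \left(-336\right) = \left(8 - 6\right)^{2} + 6 \cdot 15 \left(-336\right) = 2^{2} + 90 \left(-336\right) = 4 - 30240 = -30236$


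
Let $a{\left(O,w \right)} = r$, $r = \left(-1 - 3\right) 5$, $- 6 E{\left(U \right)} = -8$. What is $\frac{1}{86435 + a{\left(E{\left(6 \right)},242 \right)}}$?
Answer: $\frac{1}{86415} \approx 1.1572 \cdot 10^{-5}$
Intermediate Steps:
$E{\left(U \right)} = \frac{4}{3}$ ($E{\left(U \right)} = \left(- \frac{1}{6}\right) \left(-8\right) = \frac{4}{3}$)
$r = -20$ ($r = \left(-4\right) 5 = -20$)
$a{\left(O,w \right)} = -20$
$\frac{1}{86435 + a{\left(E{\left(6 \right)},242 \right)}} = \frac{1}{86435 - 20} = \frac{1}{86415}$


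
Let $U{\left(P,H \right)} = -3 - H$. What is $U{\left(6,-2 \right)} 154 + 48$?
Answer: $-106$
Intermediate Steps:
$U{\left(6,-2 \right)} 154 + 48 = \left(-3 - -2\right) 154 + 48 = \left(-3 + 2\right) 154 + 48 = \left(-1\right) 154 + 48 = -154 + 48 = -106$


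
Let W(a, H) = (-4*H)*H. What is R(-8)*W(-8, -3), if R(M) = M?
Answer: 288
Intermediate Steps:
W(a, H) = -4*H**2
R(-8)*W(-8, -3) = -(-32)*(-3)**2 = -(-32)*9 = -8*(-36) = 288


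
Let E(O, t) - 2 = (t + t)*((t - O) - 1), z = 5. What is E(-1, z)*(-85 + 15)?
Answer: -3640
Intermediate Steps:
E(O, t) = 2 + 2*t*(-1 + t - O) (E(O, t) = 2 + (t + t)*((t - O) - 1) = 2 + (2*t)*(-1 + t - O) = 2 + 2*t*(-1 + t - O))
E(-1, z)*(-85 + 15) = (2 - 2*5 + 2*5² - 2*(-1)*5)*(-85 + 15) = (2 - 10 + 2*25 + 10)*(-70) = (2 - 10 + 50 + 10)*(-70) = 52*(-70) = -3640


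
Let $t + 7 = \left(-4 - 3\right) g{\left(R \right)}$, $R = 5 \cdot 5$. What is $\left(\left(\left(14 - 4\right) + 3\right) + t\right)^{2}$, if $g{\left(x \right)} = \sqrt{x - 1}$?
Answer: $1212 - 168 \sqrt{6} \approx 800.49$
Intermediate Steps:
$R = 25$
$g{\left(x \right)} = \sqrt{-1 + x}$
$t = -7 - 14 \sqrt{6}$ ($t = -7 + \left(-4 - 3\right) \sqrt{-1 + 25} = -7 - 7 \sqrt{24} = -7 - 7 \cdot 2 \sqrt{6} = -7 - 14 \sqrt{6} \approx -41.293$)
$\left(\left(\left(14 - 4\right) + 3\right) + t\right)^{2} = \left(\left(\left(14 - 4\right) + 3\right) - \left(7 + 14 \sqrt{6}\right)\right)^{2} = \left(\left(10 + 3\right) - \left(7 + 14 \sqrt{6}\right)\right)^{2} = \left(13 - \left(7 + 14 \sqrt{6}\right)\right)^{2} = \left(6 - 14 \sqrt{6}\right)^{2}$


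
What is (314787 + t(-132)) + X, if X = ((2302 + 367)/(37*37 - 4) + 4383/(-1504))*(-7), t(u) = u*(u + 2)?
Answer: 97355384779/293280 ≈ 3.3195e+5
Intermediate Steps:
t(u) = u*(2 + u)
X = 1968619/293280 (X = (2669/(1369 - 4) + 4383*(-1/1504))*(-7) = (2669/1365 - 4383/1504)*(-7) = -1968619/2052960*(-7) = 1968619/293280 ≈ 6.7124)
(314787 + t(-132)) + X = (314787 - 132*(2 - 132)) + 1968619/293280 = (314787 - 132*(-130)) + 1968619/293280 = (314787 + 17160) + 1968619/293280 = 331947 + 1968619/293280 = 97355384779/293280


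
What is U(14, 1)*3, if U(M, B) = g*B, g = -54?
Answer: -162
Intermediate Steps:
U(M, B) = -54*B
U(14, 1)*3 = -54*1*3 = -54*3 = -162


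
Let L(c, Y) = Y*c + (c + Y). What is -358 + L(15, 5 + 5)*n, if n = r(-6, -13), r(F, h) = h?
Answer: -2633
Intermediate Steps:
n = -13
L(c, Y) = Y + c + Y*c (L(c, Y) = Y*c + (Y + c) = Y + c + Y*c)
-358 + L(15, 5 + 5)*n = -358 + ((5 + 5) + 15 + (5 + 5)*15)*(-13) = -358 + (10 + 15 + 10*15)*(-13) = -358 + (10 + 15 + 150)*(-13) = -358 + 175*(-13) = -358 - 2275 = -2633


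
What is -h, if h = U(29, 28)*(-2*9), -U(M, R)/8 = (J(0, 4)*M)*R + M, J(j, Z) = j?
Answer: -4176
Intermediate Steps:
U(M, R) = -8*M (U(M, R) = -8*((0*M)*R + M) = -8*(0*R + M) = -8*(0 + M) = -8*M)
h = 4176 (h = (-8*29)*(-2*9) = -232*(-18) = 4176)
-h = -1*4176 = -4176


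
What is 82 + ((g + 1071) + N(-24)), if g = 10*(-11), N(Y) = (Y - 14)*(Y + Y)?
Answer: 2867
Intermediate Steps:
N(Y) = 2*Y*(-14 + Y) (N(Y) = (-14 + Y)*(2*Y) = 2*Y*(-14 + Y))
g = -110
82 + ((g + 1071) + N(-24)) = 82 + ((-110 + 1071) + 2*(-24)*(-14 - 24)) = 82 + (961 + 2*(-24)*(-38)) = 82 + (961 + 1824) = 82 + 2785 = 2867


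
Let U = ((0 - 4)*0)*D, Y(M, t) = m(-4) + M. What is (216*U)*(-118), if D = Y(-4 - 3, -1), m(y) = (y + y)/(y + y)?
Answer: 0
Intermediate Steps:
m(y) = 1 (m(y) = (2*y)/((2*y)) = (2*y)*(1/(2*y)) = 1)
Y(M, t) = 1 + M
D = -6 (D = 1 + (-4 - 3) = 1 - 7 = -6)
U = 0 (U = ((0 - 4)*0)*(-6) = -4*0*(-6) = 0*(-6) = 0)
(216*U)*(-118) = (216*0)*(-118) = 0*(-118) = 0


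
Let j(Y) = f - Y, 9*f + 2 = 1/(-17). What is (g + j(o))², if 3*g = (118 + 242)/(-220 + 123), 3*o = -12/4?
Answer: 47803396/220255281 ≈ 0.21704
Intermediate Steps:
o = -1 (o = (-12/4)/3 = (-12*¼)/3 = (⅓)*(-3) = -1)
f = -35/153 (f = -2/9 + (⅑)/(-17) = -2/9 + (⅑)*(-1/17) = -2/9 - 1/153 = -35/153 ≈ -0.22876)
j(Y) = -35/153 - Y
g = -120/97 (g = ((118 + 242)/(-220 + 123))/3 = (360/(-97))/3 = (360*(-1/97))/3 = (⅓)*(-360/97) = -120/97 ≈ -1.2371)
(g + j(o))² = (-120/97 + (-35/153 - 1*(-1)))² = (-120/97 + (-35/153 + 1))² = (-120/97 + 118/153)² = (-6914/14841)² = 47803396/220255281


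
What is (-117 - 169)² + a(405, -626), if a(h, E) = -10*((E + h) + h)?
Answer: 79956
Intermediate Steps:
a(h, E) = -20*h - 10*E (a(h, E) = -10*(E + 2*h) = -20*h - 10*E)
(-117 - 169)² + a(405, -626) = (-117 - 169)² + (-20*405 - 10*(-626)) = (-286)² + (-8100 + 6260) = 81796 - 1840 = 79956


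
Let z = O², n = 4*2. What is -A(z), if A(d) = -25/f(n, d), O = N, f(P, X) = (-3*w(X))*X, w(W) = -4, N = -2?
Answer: 25/48 ≈ 0.52083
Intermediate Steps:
n = 8
f(P, X) = 12*X (f(P, X) = (-3*(-4))*X = 12*X)
O = -2
z = 4 (z = (-2)² = 4)
A(d) = -25/(12*d) (A(d) = -25*1/(12*d) = -25/(12*d))
-A(z) = -(-25)/(12*4) = -1*(-25/48) = 25/48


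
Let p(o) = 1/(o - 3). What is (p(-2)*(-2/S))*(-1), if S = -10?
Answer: 1/25 ≈ 0.040000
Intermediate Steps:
p(o) = 1/(-3 + o)
(p(-2)*(-2/S))*(-1) = ((-2/(-10))/(-3 - 2))*(-1) = ((-2*(-⅒))/(-5))*(-1) = -⅕*⅕*(-1) = -1/25*(-1) = 1/25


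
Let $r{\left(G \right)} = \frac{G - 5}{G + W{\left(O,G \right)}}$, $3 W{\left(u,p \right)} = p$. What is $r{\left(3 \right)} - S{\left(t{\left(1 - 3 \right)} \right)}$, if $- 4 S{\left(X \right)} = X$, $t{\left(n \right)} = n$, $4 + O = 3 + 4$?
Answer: $-1$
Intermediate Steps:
$O = 3$ ($O = -4 + \left(3 + 4\right) = -4 + 7 = 3$)
$W{\left(u,p \right)} = \frac{p}{3}$
$S{\left(X \right)} = - \frac{X}{4}$
$r{\left(G \right)} = \frac{3 \left(-5 + G\right)}{4 G}$ ($r{\left(G \right)} = \frac{G - 5}{G + \frac{G}{3}} = \frac{-5 + G}{\frac{4}{3} G} = \left(-5 + G\right) \frac{3}{4 G} = \frac{3 \left(-5 + G\right)}{4 G}$)
$r{\left(3 \right)} - S{\left(t{\left(1 - 3 \right)} \right)} = \frac{3 \left(-5 + 3\right)}{4 \cdot 3} - - \frac{1 - 3}{4} = \frac{3}{4} \cdot \frac{1}{3} \left(-2\right) - \left(- \frac{1}{4}\right) \left(-2\right) = - \frac{1}{2} - \frac{1}{2} = -1$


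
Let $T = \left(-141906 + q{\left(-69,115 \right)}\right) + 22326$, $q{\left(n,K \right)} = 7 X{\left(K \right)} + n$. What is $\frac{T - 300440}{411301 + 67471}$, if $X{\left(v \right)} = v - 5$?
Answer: $- \frac{419319}{478772} \approx -0.87582$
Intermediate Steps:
$X{\left(v \right)} = -5 + v$ ($X{\left(v \right)} = v - 5 = -5 + v$)
$q{\left(n,K \right)} = -35 + n + 7 K$ ($q{\left(n,K \right)} = 7 \left(-5 + K\right) + n = \left(-35 + 7 K\right) + n = -35 + n + 7 K$)
$T = -118879$ ($T = \left(-141906 - -701\right) + 22326 = \left(-141906 + 701\right) + 22326 = -141205 + 22326 = -118879$)
$\frac{T - 300440}{411301 + 67471} = \frac{-118879 - 300440}{411301 + 67471} = - \frac{419319}{478772}$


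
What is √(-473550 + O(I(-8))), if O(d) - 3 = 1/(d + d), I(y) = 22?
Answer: I*√229196737/22 ≈ 688.15*I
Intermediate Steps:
O(d) = 3 + 1/(2*d) (O(d) = 3 + 1/(d + d) = 3 + 1/(2*d))
√(-473550 + O(I(-8))) = √(-473550 + (3 + (½)/22)) = √(-473550 + (3 + (½)*(1/22))) = √(-473550 + (3 + 1/44)) = √(-473550 + 133/44) = √(-20836067/44) = I*√229196737/22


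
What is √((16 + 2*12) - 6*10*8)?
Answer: 2*I*√110 ≈ 20.976*I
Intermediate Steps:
√((16 + 2*12) - 6*10*8) = √((16 + 24) - 60*8) = √(40 - 480) = √(-440) = 2*I*√110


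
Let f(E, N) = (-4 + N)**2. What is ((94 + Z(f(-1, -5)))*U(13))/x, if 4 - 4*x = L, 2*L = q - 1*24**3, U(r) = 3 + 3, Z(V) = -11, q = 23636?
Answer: -332/817 ≈ -0.40636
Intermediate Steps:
U(r) = 6
L = 4906 (L = (23636 - 1*24**3)/2 = (23636 - 1*13824)/2 = (23636 - 13824)/2 = (1/2)*9812 = 4906)
x = -2451/2 (x = 1 - 1/4*4906 = 1 - 2453/2 = -2451/2 ≈ -1225.5)
((94 + Z(f(-1, -5)))*U(13))/x = ((94 - 11)*6)/(-2451/2) = (83*6)*(-2/2451) = 498*(-2/2451) = -332/817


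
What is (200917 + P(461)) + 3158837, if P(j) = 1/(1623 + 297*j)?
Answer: 465460319161/138540 ≈ 3.3598e+6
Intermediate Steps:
(200917 + P(461)) + 3158837 = (200917 + 1/(3*(541 + 99*461))) + 3158837 = (200917 + 1/(3*(541 + 45639))) + 3158837 = (200917 + (⅓)/46180) + 3158837 = (200917 + (⅓)*(1/46180)) + 3158837 = (200917 + 1/138540) + 3158837 = 27835041181/138540 + 3158837 = 465460319161/138540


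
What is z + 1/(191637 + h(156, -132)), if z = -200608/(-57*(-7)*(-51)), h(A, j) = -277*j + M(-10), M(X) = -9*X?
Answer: 2180810537/221213979 ≈ 9.8584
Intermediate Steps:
h(A, j) = 90 - 277*j (h(A, j) = -277*j - 9*(-10) = -277*j + 90 = 90 - 277*j)
z = 200608/20349 (z = -200608/(399*(-51)) = -200608/(-20349) = -200608*(-1/20349) = 200608/20349 ≈ 9.8584)
z + 1/(191637 + h(156, -132)) = 200608/20349 + 1/(191637 + (90 - 277*(-132))) = 200608/20349 + 1/(191637 + (90 + 36564)) = 200608/20349 + 1/(191637 + 36654) = 200608/20349 + 1/228291 = 2180810537/221213979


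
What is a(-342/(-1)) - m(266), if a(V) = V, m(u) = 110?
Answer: 232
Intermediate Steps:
a(-342/(-1)) - m(266) = -342/(-1) - 1*110 = -342*(-1) - 110 = 342 - 110 = 232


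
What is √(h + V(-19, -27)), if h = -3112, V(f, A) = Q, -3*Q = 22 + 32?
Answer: I*√3130 ≈ 55.946*I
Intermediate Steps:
Q = -18 (Q = -(22 + 32)/3 = -⅓*54 = -18)
V(f, A) = -18
√(h + V(-19, -27)) = √(-3112 - 18) = √(-3130) = I*√3130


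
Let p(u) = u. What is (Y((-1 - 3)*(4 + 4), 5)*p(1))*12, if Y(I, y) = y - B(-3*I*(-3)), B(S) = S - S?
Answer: 60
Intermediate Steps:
B(S) = 0
Y(I, y) = y (Y(I, y) = y - 1*0 = y + 0 = y)
(Y((-1 - 3)*(4 + 4), 5)*p(1))*12 = (5*1)*12 = 5*12 = 60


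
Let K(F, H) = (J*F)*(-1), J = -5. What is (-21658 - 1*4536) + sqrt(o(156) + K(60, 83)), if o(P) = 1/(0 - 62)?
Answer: -26194 + sqrt(1153138)/62 ≈ -26177.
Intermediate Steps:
o(P) = -1/62 (o(P) = 1/(-62) = -1/62)
K(F, H) = 5*F (K(F, H) = -5*F*(-1) = 5*F)
(-21658 - 1*4536) + sqrt(o(156) + K(60, 83)) = (-21658 - 1*4536) + sqrt(-1/62 + 5*60) = (-21658 - 4536) + sqrt(-1/62 + 300) = -26194 + sqrt(18599/62) = -26194 + sqrt(1153138)/62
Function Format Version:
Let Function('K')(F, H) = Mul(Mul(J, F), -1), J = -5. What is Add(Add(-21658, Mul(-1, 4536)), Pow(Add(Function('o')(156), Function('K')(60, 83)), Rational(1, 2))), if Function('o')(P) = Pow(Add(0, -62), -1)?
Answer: Add(-26194, Mul(Rational(1, 62), Pow(1153138, Rational(1, 2)))) ≈ -26177.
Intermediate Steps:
Function('o')(P) = Rational(-1, 62) (Function('o')(P) = Pow(-62, -1) = Rational(-1, 62))
Function('K')(F, H) = Mul(5, F) (Function('K')(F, H) = Mul(Mul(-5, F), -1) = Mul(5, F))
Add(Add(-21658, Mul(-1, 4536)), Pow(Add(Function('o')(156), Function('K')(60, 83)), Rational(1, 2))) = Add(Add(-21658, Mul(-1, 4536)), Pow(Add(Rational(-1, 62), Mul(5, 60)), Rational(1, 2))) = Add(Add(-21658, -4536), Pow(Add(Rational(-1, 62), 300), Rational(1, 2))) = Add(-26194, Pow(Rational(18599, 62), Rational(1, 2))) = Add(-26194, Mul(Rational(1, 62), Pow(1153138, Rational(1, 2))))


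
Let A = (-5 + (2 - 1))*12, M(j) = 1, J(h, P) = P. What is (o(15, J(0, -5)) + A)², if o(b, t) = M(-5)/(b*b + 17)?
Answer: 134908225/58564 ≈ 2303.6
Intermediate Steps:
o(b, t) = 1/(17 + b²) (o(b, t) = 1/(b*b + 17) = 1/(b² + 17) = 1/(17 + b²))
A = -48 (A = (-5 + 1)*12 = -4*12 = -48)
(o(15, J(0, -5)) + A)² = (1/(17 + 15²) - 48)² = (1/(17 + 225) - 48)² = (1/242 - 48)² = (-11615/242)² = 134908225/58564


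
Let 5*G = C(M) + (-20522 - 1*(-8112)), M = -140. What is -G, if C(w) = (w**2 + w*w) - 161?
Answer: -26629/5 ≈ -5325.8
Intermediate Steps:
C(w) = -161 + 2*w**2 (C(w) = (w**2 + w**2) - 161 = 2*w**2 - 161 = -161 + 2*w**2)
G = 26629/5 (G = ((-161 + 2*(-140)**2) + (-20522 - 1*(-8112)))/5 = ((-161 + 2*19600) + (-20522 + 8112))/5 = ((-161 + 39200) - 12410)/5 = (39039 - 12410)/5 = (1/5)*26629 = 26629/5 ≈ 5325.8)
-G = -1*26629/5 = -26629/5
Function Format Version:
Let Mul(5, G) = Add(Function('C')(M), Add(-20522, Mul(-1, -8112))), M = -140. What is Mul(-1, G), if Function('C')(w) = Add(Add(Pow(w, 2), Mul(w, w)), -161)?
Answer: Rational(-26629, 5) ≈ -5325.8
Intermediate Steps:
Function('C')(w) = Add(-161, Mul(2, Pow(w, 2))) (Function('C')(w) = Add(Add(Pow(w, 2), Pow(w, 2)), -161) = Add(Mul(2, Pow(w, 2)), -161) = Add(-161, Mul(2, Pow(w, 2))))
G = Rational(26629, 5) (G = Mul(Rational(1, 5), Add(Add(-161, Mul(2, Pow(-140, 2))), Add(-20522, Mul(-1, -8112)))) = Mul(Rational(1, 5), Add(Add(-161, Mul(2, 19600)), Add(-20522, 8112))) = Mul(Rational(1, 5), Add(Add(-161, 39200), -12410)) = Mul(Rational(1, 5), Add(39039, -12410)) = Mul(Rational(1, 5), 26629) = Rational(26629, 5) ≈ 5325.8)
Mul(-1, G) = Mul(-1, Rational(26629, 5)) = Rational(-26629, 5)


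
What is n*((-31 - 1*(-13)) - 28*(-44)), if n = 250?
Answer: 303500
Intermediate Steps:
n*((-31 - 1*(-13)) - 28*(-44)) = 250*((-31 - 1*(-13)) - 28*(-44)) = 250*((-31 + 13) + 1232) = 250*(-18 + 1232) = 250*1214 = 303500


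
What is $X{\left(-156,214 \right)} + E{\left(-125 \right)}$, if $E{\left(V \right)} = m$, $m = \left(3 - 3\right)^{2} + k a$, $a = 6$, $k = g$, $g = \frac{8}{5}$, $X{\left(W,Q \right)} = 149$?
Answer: $\frac{793}{5} \approx 158.6$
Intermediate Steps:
$g = \frac{8}{5}$ ($g = 8 \cdot \frac{1}{5} = \frac{8}{5} \approx 1.6$)
$k = \frac{8}{5} \approx 1.6$
$m = \frac{48}{5}$ ($m = \left(3 - 3\right)^{2} + \frac{8}{5} \cdot 6 = 0^{2} + \frac{48}{5} = 0 + \frac{48}{5} = \frac{48}{5} \approx 9.6$)
$E{\left(V \right)} = \frac{48}{5}$
$X{\left(-156,214 \right)} + E{\left(-125 \right)} = 149 + \frac{48}{5} = \frac{793}{5}$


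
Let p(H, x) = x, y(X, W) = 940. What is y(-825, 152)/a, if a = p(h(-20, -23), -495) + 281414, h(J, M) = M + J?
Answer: 20/5977 ≈ 0.0033462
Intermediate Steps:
h(J, M) = J + M
a = 280919 (a = -495 + 281414 = 280919)
y(-825, 152)/a = 940/280919 = 940*(1/280919) = 20/5977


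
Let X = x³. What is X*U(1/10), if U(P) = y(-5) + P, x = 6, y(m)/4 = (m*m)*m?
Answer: -539892/5 ≈ -1.0798e+5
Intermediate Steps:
y(m) = 4*m³ (y(m) = 4*((m*m)*m) = 4*(m²*m) = 4*m³)
U(P) = -500 + P (U(P) = 4*(-5)³ + P = 4*(-125) + P = -500 + P)
X = 216 (X = 6³ = 216)
X*U(1/10) = 216*(-500 + 1/10) = 216*(-500 + ⅒) = 216*(-4999/10) = -539892/5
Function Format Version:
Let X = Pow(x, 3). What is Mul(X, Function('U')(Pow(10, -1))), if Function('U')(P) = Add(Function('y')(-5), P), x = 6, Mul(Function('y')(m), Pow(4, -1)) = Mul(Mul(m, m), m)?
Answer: Rational(-539892, 5) ≈ -1.0798e+5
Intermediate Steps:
Function('y')(m) = Mul(4, Pow(m, 3)) (Function('y')(m) = Mul(4, Mul(Mul(m, m), m)) = Mul(4, Mul(Pow(m, 2), m)) = Mul(4, Pow(m, 3)))
Function('U')(P) = Add(-500, P) (Function('U')(P) = Add(Mul(4, Pow(-5, 3)), P) = Add(Mul(4, -125), P) = Add(-500, P))
X = 216 (X = Pow(6, 3) = 216)
Mul(X, Function('U')(Pow(10, -1))) = Mul(216, Add(-500, Pow(10, -1))) = Mul(216, Add(-500, Rational(1, 10))) = Mul(216, Rational(-4999, 10)) = Rational(-539892, 5)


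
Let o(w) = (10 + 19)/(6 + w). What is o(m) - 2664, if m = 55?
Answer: -162475/61 ≈ -2663.5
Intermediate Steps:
o(w) = 29/(6 + w)
o(m) - 2664 = 29/(6 + 55) - 2664 = 29/61 - 2664 = -162475/61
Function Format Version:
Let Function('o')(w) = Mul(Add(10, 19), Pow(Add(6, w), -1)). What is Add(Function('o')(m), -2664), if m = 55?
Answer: Rational(-162475, 61) ≈ -2663.5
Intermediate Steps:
Function('o')(w) = Mul(29, Pow(Add(6, w), -1))
Add(Function('o')(m), -2664) = Add(Mul(29, Pow(Add(6, 55), -1)), -2664) = Add(Mul(29, Pow(61, -1)), -2664) = Add(Mul(29, Rational(1, 61)), -2664) = Add(Rational(29, 61), -2664) = Rational(-162475, 61)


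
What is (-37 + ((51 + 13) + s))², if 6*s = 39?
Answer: 4489/4 ≈ 1122.3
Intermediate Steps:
s = 13/2 (s = (⅙)*39 = 13/2 ≈ 6.5000)
(-37 + ((51 + 13) + s))² = (-37 + ((51 + 13) + 13/2))² = (-37 + (64 + 13/2))² = (-37 + 141/2)² = (67/2)² = 4489/4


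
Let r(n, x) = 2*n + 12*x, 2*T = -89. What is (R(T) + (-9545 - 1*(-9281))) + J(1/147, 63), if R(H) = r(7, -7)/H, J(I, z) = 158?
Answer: -9294/89 ≈ -104.43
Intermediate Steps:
T = -89/2 (T = (½)*(-89) = -89/2 ≈ -44.500)
R(H) = -70/H (R(H) = (2*7 + 12*(-7))/H = (14 - 84)/H = -70/H)
(R(T) + (-9545 - 1*(-9281))) + J(1/147, 63) = (-70/(-89/2) + (-9545 - 1*(-9281))) + 158 = (-70*(-2/89) + (-9545 + 9281)) + 158 = (140/89 - 264) + 158 = -23356/89 + 158 = -9294/89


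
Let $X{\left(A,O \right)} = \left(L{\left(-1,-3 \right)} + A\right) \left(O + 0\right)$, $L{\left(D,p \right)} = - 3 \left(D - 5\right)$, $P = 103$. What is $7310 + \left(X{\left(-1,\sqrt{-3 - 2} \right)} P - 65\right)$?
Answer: $7245 + 1751 i \sqrt{5} \approx 7245.0 + 3915.4 i$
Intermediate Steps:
$L{\left(D,p \right)} = 15 - 3 D$ ($L{\left(D,p \right)} = - 3 \left(-5 + D\right) = 15 - 3 D$)
$X{\left(A,O \right)} = O \left(18 + A\right)$ ($X{\left(A,O \right)} = \left(\left(15 - -3\right) + A\right) \left(O + 0\right) = \left(\left(15 + 3\right) + A\right) O = \left(18 + A\right) O = O \left(18 + A\right)$)
$7310 + \left(X{\left(-1,\sqrt{-3 - 2} \right)} P - 65\right) = 7310 - \left(65 - \sqrt{-3 - 2} \left(18 - 1\right) 103\right) = 7310 - \left(65 - \sqrt{-5} \cdot 17 \cdot 103\right) = 7310 - \left(65 - i \sqrt{5} \cdot 17 \cdot 103\right) = 7310 - \left(65 - 17 i \sqrt{5} \cdot 103\right) = 7310 - \left(65 - 1751 i \sqrt{5}\right) = 7245 + 1751 i \sqrt{5}$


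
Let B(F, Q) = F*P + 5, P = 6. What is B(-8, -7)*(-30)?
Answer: 1290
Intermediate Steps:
B(F, Q) = 5 + 6*F (B(F, Q) = F*6 + 5 = 6*F + 5 = 5 + 6*F)
B(-8, -7)*(-30) = (5 + 6*(-8))*(-30) = (5 - 48)*(-30) = -43*(-30) = 1290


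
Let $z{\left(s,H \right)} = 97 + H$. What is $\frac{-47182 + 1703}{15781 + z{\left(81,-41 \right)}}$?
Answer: $- \frac{45479}{15837} \approx -2.8717$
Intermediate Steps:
$\frac{-47182 + 1703}{15781 + z{\left(81,-41 \right)}} = \frac{-47182 + 1703}{15781 + \left(97 - 41\right)} = - \frac{45479}{15781 + 56} = - \frac{45479}{15837}$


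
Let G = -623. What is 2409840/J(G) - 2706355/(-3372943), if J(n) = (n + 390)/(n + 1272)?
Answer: -5275235539888165/785895719 ≈ -6.7124e+6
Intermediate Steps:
J(n) = (390 + n)/(1272 + n)
2409840/J(G) - 2706355/(-3372943) = 2409840/(((390 - 623)/(1272 - 623))) - 2706355/(-3372943) = 2409840/((-233/649)) - 2706355*(-1/3372943) = 2409840/(((1/649)*(-233))) + 2706355/3372943 = 2409840/(-233/649) + 2706355/3372943 = 2409840*(-649/233) + 2706355/3372943 = -1563986160/233 + 2706355/3372943 = -5275235539888165/785895719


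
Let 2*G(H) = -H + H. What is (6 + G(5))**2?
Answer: 36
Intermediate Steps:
G(H) = 0 (G(H) = (-H + H)/2 = (1/2)*0 = 0)
(6 + G(5))**2 = (6 + 0)**2 = 6**2 = 36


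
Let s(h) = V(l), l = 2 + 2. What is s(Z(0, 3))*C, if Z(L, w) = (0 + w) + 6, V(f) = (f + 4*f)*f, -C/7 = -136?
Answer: 76160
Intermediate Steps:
C = 952 (C = -7*(-136) = 952)
l = 4
V(f) = 5*f**2 (V(f) = (5*f)*f = 5*f**2)
Z(L, w) = 6 + w (Z(L, w) = w + 6 = 6 + w)
s(h) = 80 (s(h) = 5*4**2 = 5*16 = 80)
s(Z(0, 3))*C = 80*952 = 76160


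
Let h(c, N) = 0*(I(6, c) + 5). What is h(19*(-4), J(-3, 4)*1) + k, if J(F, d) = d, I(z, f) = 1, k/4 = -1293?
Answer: -5172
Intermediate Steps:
k = -5172 (k = 4*(-1293) = -5172)
h(c, N) = 0 (h(c, N) = 0*(1 + 5) = 0*6 = 0)
h(19*(-4), J(-3, 4)*1) + k = 0 - 5172 = -5172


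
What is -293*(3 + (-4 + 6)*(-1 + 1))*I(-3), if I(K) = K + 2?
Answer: 879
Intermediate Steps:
I(K) = 2 + K
-293*(3 + (-4 + 6)*(-1 + 1))*I(-3) = -293*(3 + (-4 + 6)*(-1 + 1))*(2 - 3) = -293*(3 + 2*0)*(-1) = -293*(3 + 0)*(-1) = -879*(-1) = -293*(-3) = 879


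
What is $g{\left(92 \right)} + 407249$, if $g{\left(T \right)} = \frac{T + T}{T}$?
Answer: $407251$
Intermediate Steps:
$g{\left(T \right)} = 2$ ($g{\left(T \right)} = \frac{2 T}{T} = 2$)
$g{\left(92 \right)} + 407249 = 2 + 407249 = 407251$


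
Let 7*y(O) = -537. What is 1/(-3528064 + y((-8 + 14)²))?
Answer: -7/24696985 ≈ -2.8344e-7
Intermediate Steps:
y(O) = -537/7 (y(O) = (⅐)*(-537) = -537/7)
1/(-3528064 + y((-8 + 14)²)) = 1/(-3528064 - 537/7) = 1/(-24696985/7) = -7/24696985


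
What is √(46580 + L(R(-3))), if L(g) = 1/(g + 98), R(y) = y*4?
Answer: √344505766/86 ≈ 215.82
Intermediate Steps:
R(y) = 4*y
L(g) = 1/(98 + g)
√(46580 + L(R(-3))) = √(46580 + 1/(98 + 4*(-3))) = √(46580 + 1/(98 - 12)) = √(46580 + 1/86) = √(4005881/86) = √344505766/86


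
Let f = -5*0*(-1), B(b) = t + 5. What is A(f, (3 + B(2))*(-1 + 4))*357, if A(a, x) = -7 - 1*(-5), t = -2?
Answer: -714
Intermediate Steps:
B(b) = 3 (B(b) = -2 + 5 = 3)
f = 0 (f = 0*(-1) = 0)
A(a, x) = -2 (A(a, x) = -7 + 5 = -2)
A(f, (3 + B(2))*(-1 + 4))*357 = -2*357 = -714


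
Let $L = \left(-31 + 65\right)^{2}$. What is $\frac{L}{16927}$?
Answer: $\frac{1156}{16927} \approx 0.068293$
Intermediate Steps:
$L = 1156$ ($L = 34^{2} = 1156$)
$\frac{L}{16927} = \frac{1156}{16927}$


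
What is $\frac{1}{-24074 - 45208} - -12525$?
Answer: $\frac{867757049}{69282} \approx 12525.0$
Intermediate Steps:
$\frac{1}{-24074 - 45208} - -12525 = \frac{1}{-69282} + 12525 = - \frac{1}{69282} + 12525 = \frac{867757049}{69282}$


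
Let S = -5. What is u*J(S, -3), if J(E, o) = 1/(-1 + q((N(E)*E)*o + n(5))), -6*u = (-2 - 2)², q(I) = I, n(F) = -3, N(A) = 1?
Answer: -8/33 ≈ -0.24242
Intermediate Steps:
u = -8/3 (u = -(-2 - 2)²/6 = -⅙*(-4)² = -⅙*16 = -8/3 ≈ -2.6667)
J(E, o) = 1/(-4 + E*o) (J(E, o) = 1/(-1 + ((1*E)*o - 3)) = 1/(-1 + (E*o - 3)) = 1/(-1 + (-3 + E*o)) = 1/(-4 + E*o))
u*J(S, -3) = -8/(3*(-4 - 5*(-3))) = -8/(3*(-4 + 15)) = -8/3/11 = -8/3*1/11 = -8/33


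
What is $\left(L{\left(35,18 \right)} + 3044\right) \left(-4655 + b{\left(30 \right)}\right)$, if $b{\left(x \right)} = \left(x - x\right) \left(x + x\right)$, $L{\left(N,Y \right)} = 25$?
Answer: $-14286195$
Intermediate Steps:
$b{\left(x \right)} = 0$ ($b{\left(x \right)} = 0 \cdot 2 x = 0$)
$\left(L{\left(35,18 \right)} + 3044\right) \left(-4655 + b{\left(30 \right)}\right) = \left(25 + 3044\right) \left(-4655 + 0\right) = 3069 \left(-4655\right) = -14286195$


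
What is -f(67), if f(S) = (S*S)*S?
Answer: -300763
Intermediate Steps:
f(S) = S**3 (f(S) = S**2*S = S**3)
-f(67) = -1*67**3 = -1*300763 = -300763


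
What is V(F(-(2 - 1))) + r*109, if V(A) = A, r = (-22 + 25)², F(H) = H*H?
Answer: 982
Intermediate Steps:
F(H) = H²
r = 9 (r = 3² = 9)
V(F(-(2 - 1))) + r*109 = (-(2 - 1))² + 9*109 = (-1*1)² + 981 = (-1)² + 981 = 1 + 981 = 982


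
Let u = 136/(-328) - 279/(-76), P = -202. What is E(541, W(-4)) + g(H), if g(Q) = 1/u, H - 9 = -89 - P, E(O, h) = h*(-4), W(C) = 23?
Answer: -930408/10147 ≈ -91.693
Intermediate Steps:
E(O, h) = -4*h
u = 10147/3116 (u = 136*(-1/328) - 279*(-1/76) = -17/41 + 279/76 = 10147/3116 ≈ 3.2564)
H = 122 (H = 9 + (-89 - 1*(-202)) = 9 + (-89 + 202) = 9 + 113 = 122)
g(Q) = 3116/10147 (g(Q) = 1/(10147/3116) = 3116/10147)
E(541, W(-4)) + g(H) = -4*23 + 3116/10147 = -92 + 3116/10147 = -930408/10147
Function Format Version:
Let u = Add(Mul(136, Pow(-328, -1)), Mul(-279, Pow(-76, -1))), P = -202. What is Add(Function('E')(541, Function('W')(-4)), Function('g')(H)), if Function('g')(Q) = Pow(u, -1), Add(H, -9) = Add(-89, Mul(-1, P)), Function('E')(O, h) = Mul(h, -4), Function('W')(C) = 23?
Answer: Rational(-930408, 10147) ≈ -91.693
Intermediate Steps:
Function('E')(O, h) = Mul(-4, h)
u = Rational(10147, 3116) (u = Add(Mul(136, Rational(-1, 328)), Mul(-279, Rational(-1, 76))) = Add(Rational(-17, 41), Rational(279, 76)) = Rational(10147, 3116) ≈ 3.2564)
H = 122 (H = Add(9, Add(-89, Mul(-1, -202))) = Add(9, Add(-89, 202)) = Add(9, 113) = 122)
Function('g')(Q) = Rational(3116, 10147) (Function('g')(Q) = Pow(Rational(10147, 3116), -1) = Rational(3116, 10147))
Add(Function('E')(541, Function('W')(-4)), Function('g')(H)) = Add(Mul(-4, 23), Rational(3116, 10147)) = Add(-92, Rational(3116, 10147)) = Rational(-930408, 10147)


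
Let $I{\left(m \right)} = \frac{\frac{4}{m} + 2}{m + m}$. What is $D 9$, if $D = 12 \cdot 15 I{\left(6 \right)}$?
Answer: $360$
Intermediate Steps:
$I{\left(m \right)} = \frac{2 + \frac{4}{m}}{2 m}$
$D = 40$ ($D = 12 \cdot 15 \frac{2 + 6}{36} = 180 \cdot \frac{1}{36} \cdot 8 = 180 \cdot \frac{2}{9} = 40$)
$D 9 = 40 \cdot 9 = 360$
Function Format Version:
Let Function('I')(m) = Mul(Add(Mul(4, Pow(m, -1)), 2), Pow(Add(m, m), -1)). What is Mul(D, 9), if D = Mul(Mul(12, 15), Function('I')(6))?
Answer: 360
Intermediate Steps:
Function('I')(m) = Mul(Rational(1, 2), Pow(m, -1), Add(2, Mul(4, Pow(m, -1)))) (Function('I')(m) = Mul(Add(2, Mul(4, Pow(m, -1))), Pow(Mul(2, m), -1)) = Mul(Add(2, Mul(4, Pow(m, -1))), Mul(Rational(1, 2), Pow(m, -1))) = Mul(Rational(1, 2), Pow(m, -1), Add(2, Mul(4, Pow(m, -1)))))
D = 40 (D = Mul(Mul(12, 15), Mul(Pow(6, -2), Add(2, 6))) = Mul(180, Mul(Rational(1, 36), 8)) = Mul(180, Rational(2, 9)) = 40)
Mul(D, 9) = Mul(40, 9) = 360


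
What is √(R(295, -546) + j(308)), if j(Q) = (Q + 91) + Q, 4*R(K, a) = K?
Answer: 3*√347/2 ≈ 27.942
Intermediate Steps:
R(K, a) = K/4
j(Q) = 91 + 2*Q (j(Q) = (91 + Q) + Q = 91 + 2*Q)
√(R(295, -546) + j(308)) = √((¼)*295 + (91 + 2*308)) = √(295/4 + (91 + 616)) = √(295/4 + 707) = √(3123/4) = 3*√347/2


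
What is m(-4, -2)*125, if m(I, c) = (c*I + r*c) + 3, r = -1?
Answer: 1625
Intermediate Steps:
m(I, c) = 3 - c + I*c (m(I, c) = (c*I - c) + 3 = (I*c - c) + 3 = (-c + I*c) + 3 = 3 - c + I*c)
m(-4, -2)*125 = (3 - 1*(-2) - 4*(-2))*125 = (3 + 2 + 8)*125 = 13*125 = 1625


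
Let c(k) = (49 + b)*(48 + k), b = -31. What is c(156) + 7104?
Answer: 10776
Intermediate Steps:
c(k) = 864 + 18*k (c(k) = (49 - 31)*(48 + k) = 18*(48 + k) = 864 + 18*k)
c(156) + 7104 = (864 + 18*156) + 7104 = (864 + 2808) + 7104 = 3672 + 7104 = 10776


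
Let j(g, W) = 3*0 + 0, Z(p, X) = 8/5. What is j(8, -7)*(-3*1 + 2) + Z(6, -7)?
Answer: 8/5 ≈ 1.6000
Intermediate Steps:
Z(p, X) = 8/5 (Z(p, X) = 8*(⅕) = 8/5)
j(g, W) = 0 (j(g, W) = 0 + 0 = 0)
j(8, -7)*(-3*1 + 2) + Z(6, -7) = 0*(-3*1 + 2) + 8/5 = 0*(-3 + 2) + 8/5 = 0*(-1) + 8/5 = 0 + 8/5 = 8/5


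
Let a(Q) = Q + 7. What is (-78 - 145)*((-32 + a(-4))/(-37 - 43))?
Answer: -6467/80 ≈ -80.838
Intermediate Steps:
a(Q) = 7 + Q
(-78 - 145)*((-32 + a(-4))/(-37 - 43)) = (-78 - 145)*((-32 + (7 - 4))/(-37 - 43)) = -223*(-32 + 3)/(-80) = -(-6467)*(-1)/80 = -223*29/80 = -6467/80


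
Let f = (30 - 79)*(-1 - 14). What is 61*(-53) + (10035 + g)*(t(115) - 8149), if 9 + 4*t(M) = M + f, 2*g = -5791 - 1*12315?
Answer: -15598171/2 ≈ -7.7991e+6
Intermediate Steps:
f = 735 (f = -49*(-15) = 735)
g = -9053 (g = (-5791 - 1*12315)/2 = (-5791 - 12315)/2 = (1/2)*(-18106) = -9053)
t(M) = 363/2 + M/4 (t(M) = -9/4 + (M + 735)/4 = -9/4 + (735 + M)/4 = -9/4 + (735/4 + M/4) = 363/2 + M/4)
61*(-53) + (10035 + g)*(t(115) - 8149) = 61*(-53) + (10035 - 9053)*((363/2 + (1/4)*115) - 8149) = -3233 + 982*((363/2 + 115/4) - 8149) = -3233 + 982*(841/4 - 8149) = -3233 + 982*(-31755/4) = -3233 - 15591705/2 = -15598171/2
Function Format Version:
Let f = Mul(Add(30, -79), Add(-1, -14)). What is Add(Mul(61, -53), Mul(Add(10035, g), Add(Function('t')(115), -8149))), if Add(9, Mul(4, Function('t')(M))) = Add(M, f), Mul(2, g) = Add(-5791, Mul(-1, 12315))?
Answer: Rational(-15598171, 2) ≈ -7.7991e+6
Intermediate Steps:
f = 735 (f = Mul(-49, -15) = 735)
g = -9053 (g = Mul(Rational(1, 2), Add(-5791, Mul(-1, 12315))) = Mul(Rational(1, 2), Add(-5791, -12315)) = Mul(Rational(1, 2), -18106) = -9053)
Function('t')(M) = Add(Rational(363, 2), Mul(Rational(1, 4), M)) (Function('t')(M) = Add(Rational(-9, 4), Mul(Rational(1, 4), Add(M, 735))) = Add(Rational(-9, 4), Mul(Rational(1, 4), Add(735, M))) = Add(Rational(-9, 4), Add(Rational(735, 4), Mul(Rational(1, 4), M))) = Add(Rational(363, 2), Mul(Rational(1, 4), M)))
Add(Mul(61, -53), Mul(Add(10035, g), Add(Function('t')(115), -8149))) = Add(Mul(61, -53), Mul(Add(10035, -9053), Add(Add(Rational(363, 2), Mul(Rational(1, 4), 115)), -8149))) = Add(-3233, Mul(982, Add(Add(Rational(363, 2), Rational(115, 4)), -8149))) = Add(-3233, Mul(982, Add(Rational(841, 4), -8149))) = Add(-3233, Mul(982, Rational(-31755, 4))) = Add(-3233, Rational(-15591705, 2)) = Rational(-15598171, 2)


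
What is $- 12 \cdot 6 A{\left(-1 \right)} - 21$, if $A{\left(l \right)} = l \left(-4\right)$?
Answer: $-309$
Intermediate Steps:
$A{\left(l \right)} = - 4 l$
$- 12 \cdot 6 A{\left(-1 \right)} - 21 = - 12 \cdot 6 \left(\left(-4\right) \left(-1\right)\right) - 21 = - 12 \cdot 6 \cdot 4 - 21 = \left(-12\right) 24 - 21 = -288 - 21 = -309$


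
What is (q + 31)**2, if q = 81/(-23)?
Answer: 399424/529 ≈ 755.05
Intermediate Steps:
q = -81/23 (q = 81*(-1/23) = -81/23 ≈ -3.5217)
(q + 31)**2 = (-81/23 + 31)**2 = (632/23)**2 = 399424/529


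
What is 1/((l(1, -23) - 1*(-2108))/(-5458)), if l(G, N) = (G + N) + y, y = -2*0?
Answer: -2729/1043 ≈ -2.6165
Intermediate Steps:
y = 0
l(G, N) = G + N (l(G, N) = (G + N) + 0 = G + N)
1/((l(1, -23) - 1*(-2108))/(-5458)) = 1/(((1 - 23) - 1*(-2108))/(-5458)) = 1/((-22 + 2108)*(-1/5458)) = 1/(2086*(-1/5458)) = 1/(-1043/2729) = -2729/1043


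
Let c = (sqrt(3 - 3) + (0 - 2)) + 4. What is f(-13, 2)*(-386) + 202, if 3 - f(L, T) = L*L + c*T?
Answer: 65822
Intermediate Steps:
c = 2 (c = (sqrt(0) - 2) + 4 = (0 - 2) + 4 = -2 + 4 = 2)
f(L, T) = 3 - L**2 - 2*T (f(L, T) = 3 - (L*L + 2*T) = 3 - (L**2 + 2*T) = 3 + (-L**2 - 2*T) = 3 - L**2 - 2*T)
f(-13, 2)*(-386) + 202 = (3 - 1*(-13)**2 - 2*2)*(-386) + 202 = (3 - 1*169 - 4)*(-386) + 202 = (3 - 169 - 4)*(-386) + 202 = -170*(-386) + 202 = 65620 + 202 = 65822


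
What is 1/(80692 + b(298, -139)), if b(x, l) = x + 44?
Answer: 1/81034 ≈ 1.2341e-5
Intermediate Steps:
b(x, l) = 44 + x
1/(80692 + b(298, -139)) = 1/(80692 + (44 + 298)) = 1/(80692 + 342) = 1/81034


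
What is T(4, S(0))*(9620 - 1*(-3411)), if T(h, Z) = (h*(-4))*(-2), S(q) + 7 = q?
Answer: 416992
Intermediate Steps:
S(q) = -7 + q
T(h, Z) = 8*h (T(h, Z) = -4*h*(-2) = 8*h)
T(4, S(0))*(9620 - 1*(-3411)) = (8*4)*(9620 - 1*(-3411)) = 32*(9620 + 3411) = 32*13031 = 416992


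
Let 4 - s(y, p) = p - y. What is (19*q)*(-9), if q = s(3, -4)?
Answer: -1881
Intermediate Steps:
s(y, p) = 4 + y - p (s(y, p) = 4 - (p - y) = 4 + (y - p) = 4 + y - p)
q = 11 (q = 4 + 3 - 1*(-4) = 4 + 3 + 4 = 11)
(19*q)*(-9) = (19*11)*(-9) = 209*(-9) = -1881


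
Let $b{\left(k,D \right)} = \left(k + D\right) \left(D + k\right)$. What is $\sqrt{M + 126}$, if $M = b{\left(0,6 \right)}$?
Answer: $9 \sqrt{2} \approx 12.728$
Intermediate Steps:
$b{\left(k,D \right)} = \left(D + k\right)^{2}$ ($b{\left(k,D \right)} = \left(D + k\right) \left(D + k\right) = \left(D + k\right)^{2}$)
$M = 36$ ($M = \left(6 + 0\right)^{2} = 6^{2} = 36$)
$\sqrt{M + 126} = \sqrt{36 + 126} = \sqrt{162} = 9 \sqrt{2}$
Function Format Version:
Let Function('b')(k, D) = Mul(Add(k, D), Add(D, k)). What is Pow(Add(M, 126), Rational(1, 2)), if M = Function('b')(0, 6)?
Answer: Mul(9, Pow(2, Rational(1, 2))) ≈ 12.728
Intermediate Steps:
Function('b')(k, D) = Pow(Add(D, k), 2) (Function('b')(k, D) = Mul(Add(D, k), Add(D, k)) = Pow(Add(D, k), 2))
M = 36 (M = Pow(Add(6, 0), 2) = Pow(6, 2) = 36)
Pow(Add(M, 126), Rational(1, 2)) = Pow(Add(36, 126), Rational(1, 2)) = Pow(162, Rational(1, 2)) = Mul(9, Pow(2, Rational(1, 2)))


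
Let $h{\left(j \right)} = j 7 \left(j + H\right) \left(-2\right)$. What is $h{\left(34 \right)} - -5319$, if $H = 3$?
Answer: $-12293$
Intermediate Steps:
$h{\left(j \right)} = 7 j \left(-6 - 2 j\right)$ ($h{\left(j \right)} = j 7 \left(j + 3\right) \left(-2\right) = 7 j \left(3 + j\right) \left(-2\right) = 7 j \left(-6 - 2 j\right)$)
$h{\left(34 \right)} - -5319 = \left(-14\right) 34 \left(3 + 34\right) - -5319 = \left(-14\right) 34 \cdot 37 + 5319 = -17612 + 5319 = -12293$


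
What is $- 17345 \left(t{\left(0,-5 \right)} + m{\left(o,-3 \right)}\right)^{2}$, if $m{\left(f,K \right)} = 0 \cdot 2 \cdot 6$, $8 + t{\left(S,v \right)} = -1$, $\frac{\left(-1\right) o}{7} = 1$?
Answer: $-1404945$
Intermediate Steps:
$o = -7$ ($o = \left(-7\right) 1 = -7$)
$t{\left(S,v \right)} = -9$ ($t{\left(S,v \right)} = -8 - 1 = -9$)
$m{\left(f,K \right)} = 0$ ($m{\left(f,K \right)} = 0 \cdot 6 = 0$)
$- 17345 \left(t{\left(0,-5 \right)} + m{\left(o,-3 \right)}\right)^{2} = - 17345 \left(-9 + 0\right)^{2} = - 17345 \left(-9\right)^{2} = \left(-17345\right) 81 = -1404945$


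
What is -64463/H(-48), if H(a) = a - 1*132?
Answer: 64463/180 ≈ 358.13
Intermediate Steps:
H(a) = -132 + a (H(a) = a - 132 = -132 + a)
-64463/H(-48) = -64463/(-132 - 48) = -64463/(-180) = -64463*(-1/180) = 64463/180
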